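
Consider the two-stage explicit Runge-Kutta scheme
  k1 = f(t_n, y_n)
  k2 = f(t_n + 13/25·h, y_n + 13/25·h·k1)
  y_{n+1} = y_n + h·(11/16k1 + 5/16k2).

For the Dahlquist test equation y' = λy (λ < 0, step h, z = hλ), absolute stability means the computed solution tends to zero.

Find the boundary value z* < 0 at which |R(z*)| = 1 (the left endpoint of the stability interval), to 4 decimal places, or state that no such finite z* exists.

left endpoint -6.1538.

Test eqn y'=λy, z=hλ:
  k1=λy_n ⇒ h·k1=z·y_n;  k2=λ(1+13/25z)y_n ⇒ h·k2=z(1+13/25z)y_n
  y_{n+1}/y_n = 1 + 11/16z + 5/16z(1+13/25z) = 1 + z + 13/80z²
  Hence R(z) = 1 + z + 13/80z².

Boundary: |R(x)|=1, x<0.
x=-1.43: |R|=0.0977
R=1: x+13/80x²=0 ⇒ x=−80/13=-6.1538; min R=1−1/(4·13/80)=-0.5385>−1
Confirm numerically:
  x=-5.758: |R|=0.62962 <1
  x=-3.357: |R|=0.52571 <1
  x=-3.024: |R|=0.53801 <1
  x=-6.746: |R|=1.64913 >1
  x=-6.403: |R|=1.25924 >1
So |R|<1 on (-6.1538, 0).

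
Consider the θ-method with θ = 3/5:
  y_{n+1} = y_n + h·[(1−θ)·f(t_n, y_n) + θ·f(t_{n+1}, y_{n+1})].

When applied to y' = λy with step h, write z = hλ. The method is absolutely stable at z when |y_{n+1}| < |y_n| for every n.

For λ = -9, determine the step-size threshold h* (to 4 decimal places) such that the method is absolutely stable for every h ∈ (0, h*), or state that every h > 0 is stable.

(−∞, 0) — no finite endpoint. Any h>0 works for λ=-9.

On y'=λy, z=hλ:
  y_{n+1} = y_n + z·[2/5·y_n + 3/5·y_{n+1}] ⇒ (1 − 3/5z)y_{n+1} = (1 + 2/5z)y_n
  so R(z) = (1 + 2/5z)/(1 − 3/5z).

Need |R(x)|<1, x<0.
x=-1.22: |R|=0.2956
x=-2: |R|=0.0909
x=-10: |R|=0.4286
x=-100: |R|=0.6393
θ=3/5≥1/2 ⇒ |1+2/5x|<|1−3/5x| ∀x<0 ⇒ stable on all of ℝ⁻.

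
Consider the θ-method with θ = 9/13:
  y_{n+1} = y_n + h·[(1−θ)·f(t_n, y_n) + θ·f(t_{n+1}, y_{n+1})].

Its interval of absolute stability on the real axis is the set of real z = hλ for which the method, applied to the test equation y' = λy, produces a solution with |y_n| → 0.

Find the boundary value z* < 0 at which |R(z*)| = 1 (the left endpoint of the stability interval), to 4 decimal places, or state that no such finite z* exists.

unbounded; (−∞, 0).

With y'=λy (z=hλ):
  y_{n+1} = y_n + z·[4/13·y_n + 9/13·y_{n+1}] ⇒ (1 − 9/13z)y_{n+1} = (1 + 4/13z)y_n
  ⇒ R(z) = (1 + 4/13z)/(1 − 9/13z).

Need |R(x)|<1, x<0.
x=-0.5: |R|=0.6286
x=-2: |R|=0.1613
x=-10: |R|=0.2621
x=-100: |R|=0.4239
θ=9/13≥1/2 ⇒ |1+4/13x|<|1−9/13x| ∀x<0 ⇒ stable on all of ℝ⁻.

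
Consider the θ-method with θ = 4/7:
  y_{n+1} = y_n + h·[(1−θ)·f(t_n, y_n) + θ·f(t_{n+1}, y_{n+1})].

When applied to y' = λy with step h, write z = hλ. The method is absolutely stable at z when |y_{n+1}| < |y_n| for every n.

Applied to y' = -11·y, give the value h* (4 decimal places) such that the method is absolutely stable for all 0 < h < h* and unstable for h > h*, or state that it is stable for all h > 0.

interval (−∞, 0). Any h>0 works for λ=-11.

On y'=λy, z=hλ:
  y_{n+1} = y_n + z·[3/7·y_n + 4/7·y_{n+1}] ⇒ (1 − 4/7z)y_{n+1} = (1 + 3/7z)y_n
  so R(z) = (1 + 3/7z)/(1 − 4/7z).

Solve |R(x)|<1 on ℝ⁻.
x=-1.05: |R|=0.3437
x=-2: |R|=0.0667
x=-10: |R|=0.4894
x=-100: |R|=0.7199
θ=4/7≥1/2 ⇒ |1+3/7x|<|1−4/7x| ∀x<0 ⇒ unbounded interval.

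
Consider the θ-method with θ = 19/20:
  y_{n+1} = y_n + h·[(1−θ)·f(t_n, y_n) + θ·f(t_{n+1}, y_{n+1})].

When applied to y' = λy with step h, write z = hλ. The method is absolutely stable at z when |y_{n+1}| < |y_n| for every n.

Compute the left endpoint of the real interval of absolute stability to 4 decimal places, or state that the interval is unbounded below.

unbounded; (−∞, 0).

Test eqn y'=λy, z=hλ:
  y_{n+1} = y_n + z·[1/20·y_n + 19/20·y_{n+1}] ⇒ (1 − 19/20z)y_{n+1} = (1 + 1/20z)y_n
  R(z) = (1 + 1/20z)/(1 − 19/20z).

Solve |R(x)|<1 on ℝ⁻.
x=-1.22: |R|=0.4349
x=-2: |R|=0.3103
x=-10: |R|=0.0476
x=-100: |R|=0.0417
θ=19/20≥1/2 ⇒ |1+1/20x|<|1−19/20x| ∀x<0 ⇒ stable on all of ℝ⁻.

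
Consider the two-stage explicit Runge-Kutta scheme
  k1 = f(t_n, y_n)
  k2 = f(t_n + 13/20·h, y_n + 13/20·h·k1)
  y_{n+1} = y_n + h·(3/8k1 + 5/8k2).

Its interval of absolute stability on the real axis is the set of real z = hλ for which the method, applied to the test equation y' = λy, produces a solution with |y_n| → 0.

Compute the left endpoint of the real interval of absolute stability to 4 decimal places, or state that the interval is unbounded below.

left endpoint -2.4615.

Set f=λy, z=hλ:
  k1=λy_n ⇒ h·k1=z·y_n;  k2=λ(1+13/20z)y_n ⇒ h·k2=z(1+13/20z)y_n
  y_{n+1}/y_n = 1 + 3/8z + 5/8z(1+13/20z) = 1 + z + 13/32z²
  Hence R(z) = 1 + z + 13/32z².

Find x<0 with |R(x)|<1.
x=-0.98: |R|=0.4102
R=1: x+13/32x²=0 ⇒ x=−32/13=-2.4615; min R=1−1/(4·13/32)=0.3846>−1
Confirm numerically:
  x=-2.332: |R|=0.87728 <1
  x=-1.874: |R|=0.55270 <1
  x=-1.587: |R|=0.43617 <1
  x=-1.164: |R|=0.38643 <1
  x=-3.040: |R|=1.71440 >1
  x=-2.800: |R|=1.38500 >1
Interval (-2.4615, 0).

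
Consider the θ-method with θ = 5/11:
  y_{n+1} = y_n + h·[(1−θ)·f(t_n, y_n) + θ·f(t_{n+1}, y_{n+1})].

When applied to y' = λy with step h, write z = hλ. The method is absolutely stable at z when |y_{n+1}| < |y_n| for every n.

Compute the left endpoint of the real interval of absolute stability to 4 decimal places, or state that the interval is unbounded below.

Test eqn y'=λy, z=hλ:
  y_{n+1} = y_n + z·[6/11·y_n + 5/11·y_{n+1}] ⇒ (1 − 5/11z)y_{n+1} = (1 + 6/11z)y_n
  ⇒ R(z) = (1 + 6/11z)/(1 − 5/11z).

Need |R(x)|<1, x<0.
x=-1.05: |R|=0.2892
R=−1: 1+6/11x = −1+5/11x ⇒ -1/11x=2 ⇒ x=2/(-1/11)=-22.0000
Confirm numerically:
  x=-19.424: |R|=0.97617 <1
  x=-19.391: |R|=0.97583 <1
  x=-11.273: |R|=0.84076 <1
  x=-10.639: |R|=0.82302 <1
  x=-22.414: |R|=1.00336 >1
  x=-22.250: |R|=1.00204 >1
  x=-22.150: |R|=1.00123 >1
Interval (-22.0000, 0).

z* = -22.0000.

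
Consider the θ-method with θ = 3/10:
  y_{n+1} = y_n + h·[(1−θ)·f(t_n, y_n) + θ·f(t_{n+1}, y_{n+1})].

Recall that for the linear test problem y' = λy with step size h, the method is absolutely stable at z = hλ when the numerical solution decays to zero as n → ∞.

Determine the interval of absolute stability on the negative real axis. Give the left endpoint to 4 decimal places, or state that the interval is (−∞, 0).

Set f=λy, z=hλ:
  y_{n+1} = y_n + z·[7/10·y_n + 3/10·y_{n+1}] ⇒ (1 − 3/10z)y_{n+1} = (1 + 7/10z)y_n
  ⇒ R(z) = (1 + 7/10z)/(1 − 3/10z).

Solve |R(x)|<1 on ℝ⁻.
x=-0.7: |R|=0.4215
R=−1: 1+7/10x = −1+3/10x ⇒ -2/5x=2 ⇒ x=2/(-2/5)=-5.0000
Confirm numerically:
  x=-3.934: |R|=0.80442 <1
  x=-2.410: |R|=0.39872 <1
  x=-2.040: |R|=0.26551 <1
  x=-5.455: |R|=1.06903 >1
  x=-5.295: |R|=1.04559 >1
  x=-5.289: |R|=1.04469 >1
Stable set (-5.0000, 0).

(-5.0000, 0).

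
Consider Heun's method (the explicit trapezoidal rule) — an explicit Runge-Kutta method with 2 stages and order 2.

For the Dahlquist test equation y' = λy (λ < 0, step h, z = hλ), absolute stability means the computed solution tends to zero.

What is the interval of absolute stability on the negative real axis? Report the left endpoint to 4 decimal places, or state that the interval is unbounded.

(-2.0000, 0).

Test eqn y'=λy, z=hλ:
  order 2, 2-stage ⇒ R(z)=1+z+z^2/2
  (e.g. R(-1.23)=0.52645, |R|=0.52645)

Solve |R(x)|<1 on ℝ⁻.
x=-1.23: |R|=0.5264
|R(-1.74)|=0.7738 |R(-1.59)|=0.6741 |R(-1.25)|=0.5312
Bisect:
  x_lo=-2.7969 |R|=2.1144  x_hi=-0.1577 |R|=0.8548
  mid=-1.47728 |R|=0.61390 →hi
  mid=-2.13709 |R|=1.14649 →lo
  mid=-1.80718 |R|=0.82577 →hi
  mid=-1.97214 |R|=0.97252 →hi
  mid=-2.05461 |R|=1.05610 →lo
  mid=-2.01337 |R|=1.01346 →lo
  mid=-1.99276 |R|=0.99278 →hi
  mid=-2.00307 |R|=1.00307 →lo
  mid=-1.99791 |R|=0.99791 →hi
  ...
  [-2.00000,-1.99984] ⇒ x*=-2.0000
So |R|<1 on (-2.0000, 0).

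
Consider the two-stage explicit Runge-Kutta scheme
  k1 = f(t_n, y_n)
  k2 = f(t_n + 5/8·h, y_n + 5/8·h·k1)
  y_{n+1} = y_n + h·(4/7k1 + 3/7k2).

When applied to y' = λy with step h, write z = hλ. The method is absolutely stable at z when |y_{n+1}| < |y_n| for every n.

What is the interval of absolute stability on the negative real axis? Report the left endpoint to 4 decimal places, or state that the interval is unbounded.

(-3.7333, 0).

Test eqn y'=λy, z=hλ:
  k1=λy_n ⇒ h·k1=z·y_n;  k2=λ(1+5/8z)y_n ⇒ h·k2=z(1+5/8z)y_n
  y_{n+1}/y_n = 1 + 4/7z + 3/7z(1+5/8z) = 1 + z + 15/56z²
  R(z) = 1 + z + 15/56z².

Find x<0 with |R(x)|<1.
x=-0.78: |R|=0.3830
R=1: x+15/56x²=0 ⇒ x=−56/15=-3.7333; min R=1−1/(4·15/56)=0.0667>−1
Confirm numerically:
  x=-2.788: |R|=0.29404 <1
  x=-2.726: |R|=0.26447 <1
  x=-2.521: |R|=0.18135 <1
  x=-1.510: |R|=0.10074 <1
  x=-4.132: |R|=1.44124 >1
  x=-4.109: |R|=1.41347 >1
  x=-3.991: |R|=1.27545 >1
Interval (-3.7333, 0).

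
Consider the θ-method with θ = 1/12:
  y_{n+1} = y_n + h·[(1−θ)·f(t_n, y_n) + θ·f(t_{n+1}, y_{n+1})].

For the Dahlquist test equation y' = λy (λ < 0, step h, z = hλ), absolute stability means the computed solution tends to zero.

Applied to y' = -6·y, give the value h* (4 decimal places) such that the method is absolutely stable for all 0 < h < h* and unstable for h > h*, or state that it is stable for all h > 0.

Set f=λy, z=hλ:
  y_{n+1} = y_n + z·[11/12·y_n + 1/12·y_{n+1}] ⇒ (1 − 1/12z)y_{n+1} = (1 + 11/12z)y_n
  Hence R(z) = (1 + 11/12z)/(1 − 1/12z).

Solve |R(x)|<1 on ℝ⁻.
x=-1.08: |R|=0.0092
R=−1: 1+11/12x = −1+1/12x ⇒ -5/6x=2 ⇒ x=2/(-5/6)=-2.4000
Confirm numerically:
  x=-2.342: |R|=0.95956 <1
  x=-2.328: |R|=0.94975 <1
  x=-1.564: |R|=0.38366 <1
  x=-1.082: |R|=0.00749 <1
  x=-2.936: |R|=1.35886 >1
  x=-2.869: |R|=1.31542 >1
  x=-2.738: |R|=1.22934 >1
Interval (-2.4000, 0).

(-2.4000,0); λ=-6 ⇒ h* = (12/5)/6 = 0.4000.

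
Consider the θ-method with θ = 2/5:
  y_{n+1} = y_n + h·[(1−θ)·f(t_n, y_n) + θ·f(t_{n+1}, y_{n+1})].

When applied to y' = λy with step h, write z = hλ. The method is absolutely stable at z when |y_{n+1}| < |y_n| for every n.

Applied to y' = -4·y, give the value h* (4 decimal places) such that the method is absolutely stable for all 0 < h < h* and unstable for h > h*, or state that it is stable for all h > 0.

(-10.0000,0); λ=-4 ⇒ h* = (10)/4 = 2.5000.

With y'=λy (z=hλ):
  y_{n+1} = y_n + z·[3/5·y_n + 2/5·y_{n+1}] ⇒ (1 − 2/5z)y_{n+1} = (1 + 3/5z)y_n
  R(z) = (1 + 3/5z)/(1 − 2/5z).

Find x<0 with |R(x)|<1.
x=-1.47: |R|=0.0743
R=−1: 1+3/5x = −1+2/5x ⇒ -1/5x=2 ⇒ x=2/(-1/5)=-10.0000
Confirm numerically:
  x=-8.274: |R|=0.91990 <1
  x=-7.556: |R|=0.87848 <1
  x=-5.652: |R|=0.73332 <1
  x=-10.402: |R|=1.01558 >1
  x=-10.367: |R|=1.01426 >1
  x=-10.065: |R|=1.00259 >1
Interval (-10.0000, 0).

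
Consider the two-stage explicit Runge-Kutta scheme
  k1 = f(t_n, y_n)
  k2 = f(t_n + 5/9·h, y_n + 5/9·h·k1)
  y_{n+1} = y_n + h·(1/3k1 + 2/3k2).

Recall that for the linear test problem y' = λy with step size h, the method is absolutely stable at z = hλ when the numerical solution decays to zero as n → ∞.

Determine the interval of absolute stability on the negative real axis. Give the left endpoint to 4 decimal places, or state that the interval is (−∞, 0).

Set f=λy, z=hλ:
  k1=λy_n ⇒ h·k1=z·y_n;  k2=λ(1+5/9z)y_n ⇒ h·k2=z(1+5/9z)y_n
  y_{n+1}/y_n = 1 + 1/3z + 2/3z(1+5/9z) = 1 + z + 10/27z²
  so R(z) = 1 + z + 10/27z².

Solve |R(x)|<1 on ℝ⁻.
x=-0.99: |R|=0.3730
R=1: x+10/27x²=0 ⇒ x=−27/10=-2.7000; min R=1−1/(4·10/27)=0.3250>−1
Confirm numerically:
  x=-2.575: |R|=0.88079 <1
  x=-2.237: |R|=0.61640 <1
  x=-2.049: |R|=0.50596 <1
  x=-1.174: |R|=0.33647 <1
  x=-3.228: |R|=1.63125 >1
  x=-2.998: |R|=1.33089 >1
  x=-2.860: |R|=1.16948 >1
Interval (-2.7000, 0).

(-2.7000, 0).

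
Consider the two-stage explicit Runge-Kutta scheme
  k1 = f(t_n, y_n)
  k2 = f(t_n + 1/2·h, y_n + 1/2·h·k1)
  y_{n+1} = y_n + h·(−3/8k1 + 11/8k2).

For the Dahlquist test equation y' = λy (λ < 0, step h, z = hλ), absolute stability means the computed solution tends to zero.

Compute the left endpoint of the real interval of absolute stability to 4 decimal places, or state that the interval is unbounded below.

left endpoint -1.4545.

On y'=λy, z=hλ:
  k1=λy_n ⇒ h·k1=z·y_n;  k2=λ(1+1/2z)y_n ⇒ h·k2=z(1+1/2z)y_n
  y_{n+1}/y_n = 1 − 3/8z + 11/8z(1+1/2z) = 1 + z + 11/16z²
  ⇒ R(z) = 1 + z + 11/16z².

Need |R(x)|<1, x<0.
x=-0.58: |R|=0.6513
R=1: x+11/16x²=0 ⇒ x=−16/11=-1.4545; min R=1−1/(4·11/16)=0.6364>−1
Confirm numerically:
  x=-1.425: |R|=0.97105 <1
  x=-0.876: |R|=0.65157 <1
  x=-0.816: |R|=0.64178 <1
  x=-0.661: |R|=0.63938 <1
  x=-2.026: |R|=1.79596 >1
  x=-1.722: |R|=1.31663 >1
So |R|<1 on (-1.4545, 0).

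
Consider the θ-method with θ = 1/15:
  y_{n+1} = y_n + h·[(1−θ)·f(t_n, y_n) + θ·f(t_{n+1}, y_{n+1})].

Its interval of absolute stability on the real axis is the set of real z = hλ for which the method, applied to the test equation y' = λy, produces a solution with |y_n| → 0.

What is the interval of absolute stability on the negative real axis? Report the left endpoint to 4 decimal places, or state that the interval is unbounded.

On y'=λy, z=hλ:
  y_{n+1} = y_n + z·[14/15·y_n + 1/15·y_{n+1}] ⇒ (1 − 1/15z)y_{n+1} = (1 + 14/15z)y_n
  R(z) = (1 + 14/15z)/(1 − 1/15z).

Find x<0 with |R(x)|<1.
x=-0.41: |R|=0.6009
R=−1: 1+14/15x = −1+1/15x ⇒ -13/15x=2 ⇒ x=2/(-13/15)=-2.3077
Confirm numerically:
  x=-2.161: |R|=0.88888 <1
  x=-1.957: |R|=0.73114 <1
  x=-1.751: |R|=0.56797 <1
  x=-2.787: |R|=1.35031 >1
  x=-2.674: |R|=1.26944 >1
So |R|<1 on (-2.3077, 0).

(-2.3077, 0).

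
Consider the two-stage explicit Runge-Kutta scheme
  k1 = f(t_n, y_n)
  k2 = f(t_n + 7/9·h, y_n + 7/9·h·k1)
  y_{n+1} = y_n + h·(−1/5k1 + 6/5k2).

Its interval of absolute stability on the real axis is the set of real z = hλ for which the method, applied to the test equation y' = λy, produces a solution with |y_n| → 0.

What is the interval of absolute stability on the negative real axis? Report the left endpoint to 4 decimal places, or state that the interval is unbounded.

Test eqn y'=λy, z=hλ:
  k1=λy_n ⇒ h·k1=z·y_n;  k2=λ(1+7/9z)y_n ⇒ h·k2=z(1+7/9z)y_n
  y_{n+1}/y_n = 1 − 1/5z + 6/5z(1+7/9z) = 1 + z + 14/15z²
  R(z) = 1 + z + 14/15z².

Boundary: |R(x)|=1, x<0.
x=-1.3: |R|=1.2773
R=1: x+14/15x²=0 ⇒ x=−15/14=-1.0714; min R=1−1/(4·14/15)=0.7321>−1
Confirm numerically:
  x=-1.004: |R|=0.93681 <1
  x=-0.981: |R|=0.91720 <1
  x=-0.971: |R|=0.90898 <1
  x=-1.628: |R|=1.84569 >1
  x=-1.455: |R|=1.52089 >1
Stable set (-1.0714, 0).

(-1.0714, 0).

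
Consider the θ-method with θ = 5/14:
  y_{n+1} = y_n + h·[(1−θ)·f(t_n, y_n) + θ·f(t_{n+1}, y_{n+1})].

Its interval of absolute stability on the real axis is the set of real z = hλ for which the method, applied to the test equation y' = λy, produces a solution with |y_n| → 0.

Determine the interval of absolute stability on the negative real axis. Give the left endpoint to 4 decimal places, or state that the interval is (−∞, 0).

Test eqn y'=λy, z=hλ:
  y_{n+1} = y_n + z·[9/14·y_n + 5/14·y_{n+1}] ⇒ (1 − 5/14z)y_{n+1} = (1 + 9/14z)y_n
  so R(z) = (1 + 9/14z)/(1 − 5/14z).

Need |R(x)|<1, x<0.
x=-0.78: |R|=0.3899
R=−1: 1+9/14x = −1+5/14x ⇒ -2/7x=2 ⇒ x=2/(-2/7)=-7.0000
Confirm numerically:
  x=-6.873: |R|=0.98950 <1
  x=-5.841: |R|=0.89270 <1
  x=-3.927: |R|=0.63455 <1
  x=-7.523: |R|=1.04053 >1
  x=-7.377: |R|=1.02964 >1
Interval (-7.0000, 0).

(-7.0000, 0).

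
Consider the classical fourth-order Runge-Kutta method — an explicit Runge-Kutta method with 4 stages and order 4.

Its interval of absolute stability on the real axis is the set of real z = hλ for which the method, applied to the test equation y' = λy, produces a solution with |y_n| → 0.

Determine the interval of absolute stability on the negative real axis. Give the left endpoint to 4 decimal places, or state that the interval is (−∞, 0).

z∈(-2.7853,0).

Set f=λy, z=hλ:
  order 4, 4-stage ⇒ R(z)=1+z+z^2/2+z^3/6+z^4/24
  (e.g. R(-1.37)=0.28667, |R|=0.28667)

Need |R(x)|<1, x<0.
x=-1.37: |R|=0.2867
|R(-1.72)|=0.2758 |R(-1.12)|=0.3386 |R(-0.86)|=0.4266
Bisect:
  x_lo=-3.3159 |R|=2.1425  x_hi=-0.1570 |R|=0.8547
  mid=-1.73646 |R|=0.27736 →hi
  mid=-2.52619 |R|=0.67465 →hi
  mid=-2.92106 |R|=1.22474 →lo
  mid=-2.72362 |R|=0.91093 →hi
  mid=-2.82234 |R|=1.05731 →lo
  mid=-2.77298 |R|=0.98160 →hi
  mid=-2.79766 |R|=1.01881 →lo
  mid=-2.78532 |R|=1.00004 →lo
  mid=-2.77915 |R|=0.99078 →hi
  mid=-2.78224 |R|=0.99540 →hi
  ...
  [-2.78532,-2.78513] ⇒ x*=-2.7853
So |R|<1 on (-2.7853, 0).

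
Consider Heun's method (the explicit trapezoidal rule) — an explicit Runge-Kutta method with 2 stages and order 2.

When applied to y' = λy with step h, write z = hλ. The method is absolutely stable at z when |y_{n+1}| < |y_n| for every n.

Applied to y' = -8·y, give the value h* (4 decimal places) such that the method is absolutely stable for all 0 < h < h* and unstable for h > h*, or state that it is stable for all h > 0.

(-2.0000,0); λ=-8 ⇒ h* = 0.2500.

Set f=λy, z=hλ:
  order 2, 2-stage ⇒ R(z)=1+z+z^2/2
  (e.g. R(-0.3)=0.74500, |R|=0.74500)

Find x<0 with |R(x)|<1.
x=-0.3: |R|=0.7450
|R(-1.21)|=0.5221 |R(-0.59)|=0.5840 |R(-0.52)|=0.6152
Bisect:
  x_lo=-2.7787 |R|=2.0819  x_hi=-0.3944 |R|=0.6834
  mid=-1.58654 |R|=0.67202 →hi
  mid=-2.18264 |R|=1.19931 →lo
  mid=-1.88459 |R|=0.89125 →hi
  mid=-2.03361 |R|=1.03418 →lo
  mid=-1.95910 |R|=0.95994 →hi
  mid=-1.99636 |R|=0.99636 →hi
  mid=-2.01499 |R|=1.01510 →lo
  mid=-2.00567 |R|=1.00569 →lo
  mid=-2.00101 |R|=1.00101 →lo
  ...
  [-2.00014,-2.00000] ⇒ x*=-2.0000
Stable set (-2.0000, 0).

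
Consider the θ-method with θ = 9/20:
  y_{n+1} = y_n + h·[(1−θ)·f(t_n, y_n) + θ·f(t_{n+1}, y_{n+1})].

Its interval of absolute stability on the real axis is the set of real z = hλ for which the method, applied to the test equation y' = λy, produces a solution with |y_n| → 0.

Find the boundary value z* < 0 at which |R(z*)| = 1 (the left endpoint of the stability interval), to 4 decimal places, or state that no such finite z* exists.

On y'=λy, z=hλ:
  y_{n+1} = y_n + z·[11/20·y_n + 9/20·y_{n+1}] ⇒ (1 − 9/20z)y_{n+1} = (1 + 11/20z)y_n
  so R(z) = (1 + 11/20z)/(1 − 9/20z).

Solve |R(x)|<1 on ℝ⁻.
x=-1.53: |R|=0.0939
R=−1: 1+11/20x = −1+9/20x ⇒ -1/10x=2 ⇒ x=2/(-1/10)=-20.0000
Confirm numerically:
  x=-18.258: |R|=0.98110 <1
  x=-17.967: |R|=0.97762 <1
  x=-11.348: |R|=0.85832 <1
  x=-8.838: |R|=0.77573 <1
  x=-20.294: |R|=1.00290 >1
  x=-20.063: |R|=1.00063 >1
So |R|<1 on (-20.0000, 0).

z* = -20.0000.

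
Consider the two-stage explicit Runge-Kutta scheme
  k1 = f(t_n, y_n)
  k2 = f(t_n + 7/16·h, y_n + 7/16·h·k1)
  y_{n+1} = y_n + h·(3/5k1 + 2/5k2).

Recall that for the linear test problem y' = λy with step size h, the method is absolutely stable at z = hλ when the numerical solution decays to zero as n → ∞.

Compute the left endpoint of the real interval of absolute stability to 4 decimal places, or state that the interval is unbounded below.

z* = -5.7143.

With y'=λy (z=hλ):
  k1=λy_n ⇒ h·k1=z·y_n;  k2=λ(1+7/16z)y_n ⇒ h·k2=z(1+7/16z)y_n
  y_{n+1}/y_n = 1 + 3/5z + 2/5z(1+7/16z) = 1 + z + 7/40z²
  Hence R(z) = 1 + z + 7/40z².

Need |R(x)|<1, x<0.
x=-1.1: |R|=0.1117
R=1: x+7/40x²=0 ⇒ x=−40/7=-5.7143; min R=1−1/(4·7/40)=-0.4286>−1
Confirm numerically:
  x=-4.307: |R|=0.06071 <1
  x=-3.704: |R|=0.30307 <1
  x=-3.630: |R|=0.32404 <1
  x=-6.039: |R|=1.34317 >1
  x=-5.972: |R|=1.26934 >1
  x=-5.748: |R|=1.03391 >1
Stable set (-5.7143, 0).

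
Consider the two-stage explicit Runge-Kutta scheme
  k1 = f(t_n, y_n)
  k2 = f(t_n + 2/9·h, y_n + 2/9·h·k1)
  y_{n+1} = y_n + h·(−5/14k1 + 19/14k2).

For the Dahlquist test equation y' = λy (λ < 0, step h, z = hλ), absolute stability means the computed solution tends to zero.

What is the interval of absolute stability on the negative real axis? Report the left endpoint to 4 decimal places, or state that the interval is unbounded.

On y'=λy, z=hλ:
  k1=λy_n ⇒ h·k1=z·y_n;  k2=λ(1+2/9z)y_n ⇒ h·k2=z(1+2/9z)y_n
  y_{n+1}/y_n = 1 − 5/14z + 19/14z(1+2/9z) = 1 + z + 19/63z²
  Hence R(z) = 1 + z + 19/63z².

Need |R(x)|<1, x<0.
x=-1.44: |R|=0.1854
R=1: x+19/63x²=0 ⇒ x=−63/19=-3.3158; min R=1−1/(4·19/63)=0.1711>−1
Confirm numerically:
  x=-3.295: |R|=0.97934 <1
  x=-2.666: |R|=0.47755 <1
  x=-2.262: |R|=0.28111 <1
  x=-3.635: |R|=1.34994 >1
  x=-3.401: |R|=1.08740 >1
Interval (-3.3158, 0).

z∈(-3.3158,0).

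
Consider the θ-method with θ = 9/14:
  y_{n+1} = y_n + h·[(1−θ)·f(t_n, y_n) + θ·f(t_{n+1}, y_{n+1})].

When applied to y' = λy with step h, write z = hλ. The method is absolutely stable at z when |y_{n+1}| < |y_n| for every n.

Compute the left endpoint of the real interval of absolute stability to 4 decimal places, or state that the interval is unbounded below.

(−∞, 0) — no finite endpoint.

With y'=λy (z=hλ):
  y_{n+1} = y_n + z·[5/14·y_n + 9/14·y_{n+1}] ⇒ (1 − 9/14z)y_{n+1} = (1 + 5/14z)y_n
  so R(z) = (1 + 5/14z)/(1 − 9/14z).

Boundary: |R(x)|=1, x<0.
x=-1.51: |R|=0.2338
x=-2: |R|=0.1250
x=-10: |R|=0.3462
x=-100: |R|=0.5317
θ=9/14≥1/2 ⇒ |1+5/14x|<|1−9/14x| ∀x<0 ⇒ stable on all of ℝ⁻.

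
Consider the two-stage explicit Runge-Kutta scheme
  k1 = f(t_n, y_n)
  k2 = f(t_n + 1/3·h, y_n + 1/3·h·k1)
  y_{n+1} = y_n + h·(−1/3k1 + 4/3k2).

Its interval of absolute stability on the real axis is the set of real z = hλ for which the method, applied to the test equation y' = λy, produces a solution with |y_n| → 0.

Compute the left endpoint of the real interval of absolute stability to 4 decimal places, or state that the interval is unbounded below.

On y'=λy, z=hλ:
  k1=λy_n ⇒ h·k1=z·y_n;  k2=λ(1+1/3z)y_n ⇒ h·k2=z(1+1/3z)y_n
  y_{n+1}/y_n = 1 − 1/3z + 4/3z(1+1/3z) = 1 + z + 4/9z²
  R(z) = 1 + z + 4/9z².

Solve |R(x)|<1 on ℝ⁻.
x=-0.79: |R|=0.4874
R=1: x+4/9x²=0 ⇒ x=−9/4=-2.2500; min R=1−1/(4·4/9)=0.4375>−1
Confirm numerically:
  x=-2.181: |R|=0.93312 <1
  x=-2.117: |R|=0.87486 <1
  x=-2.047: |R|=0.81532 <1
  x=-1.555: |R|=0.51968 <1
  x=-2.636: |R|=1.45222 >1
  x=-2.307: |R|=1.05844 >1
Interval (-2.2500, 0).

z* = -2.2500.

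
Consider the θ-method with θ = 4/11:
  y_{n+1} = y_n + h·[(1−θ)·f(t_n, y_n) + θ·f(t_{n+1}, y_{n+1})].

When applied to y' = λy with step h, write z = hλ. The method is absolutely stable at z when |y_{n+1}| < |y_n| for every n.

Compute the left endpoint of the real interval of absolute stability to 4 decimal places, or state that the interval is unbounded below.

left endpoint -7.3333.

With y'=λy (z=hλ):
  y_{n+1} = y_n + z·[7/11·y_n + 4/11·y_{n+1}] ⇒ (1 − 4/11z)y_{n+1} = (1 + 7/11z)y_n
  Hence R(z) = (1 + 7/11z)/(1 − 4/11z).

Solve |R(x)|<1 on ℝ⁻.
x=-1.43: |R|=0.0592
R=−1: 1+7/11x = −1+4/11x ⇒ -3/11x=2 ⇒ x=2/(-3/11)=-7.3333
Confirm numerically:
  x=-5.297: |R|=0.81021 <1
  x=-4.946: |R|=0.76735 <1
  x=-3.262: |R|=0.49210 <1
  x=-7.575: |R|=1.01755 >1
  x=-7.529: |R|=1.01428 >1
So |R|<1 on (-7.3333, 0).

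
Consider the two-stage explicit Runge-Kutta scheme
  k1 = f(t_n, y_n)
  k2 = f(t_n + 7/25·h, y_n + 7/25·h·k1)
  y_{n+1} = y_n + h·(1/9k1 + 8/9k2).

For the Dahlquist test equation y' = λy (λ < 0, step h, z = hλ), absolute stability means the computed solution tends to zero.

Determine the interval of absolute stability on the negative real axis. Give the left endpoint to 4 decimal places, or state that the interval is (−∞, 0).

With y'=λy (z=hλ):
  k1=λy_n ⇒ h·k1=z·y_n;  k2=λ(1+7/25z)y_n ⇒ h·k2=z(1+7/25z)y_n
  y_{n+1}/y_n = 1 + 1/9z + 8/9z(1+7/25z) = 1 + z + 56/225z²
  ⇒ R(z) = 1 + z + 56/225z².

Solve |R(x)|<1 on ℝ⁻.
x=-1.39: |R|=0.0909
R=1: x+56/225x²=0 ⇒ x=−225/56=-4.0179; min R=1−1/(4·56/225)=-0.0045>−1
Confirm numerically:
  x=-3.951: |R|=0.93426 <1
  x=-2.159: |R|=0.00114 <1
  x=-1.948: |R|=0.00354 <1
  x=-4.483: |R|=1.51899 >1
  x=-4.273: |R|=1.27134 >1
  x=-4.169: |R|=1.15683 >1
Interval (-4.0179, 0).

(-4.0179, 0).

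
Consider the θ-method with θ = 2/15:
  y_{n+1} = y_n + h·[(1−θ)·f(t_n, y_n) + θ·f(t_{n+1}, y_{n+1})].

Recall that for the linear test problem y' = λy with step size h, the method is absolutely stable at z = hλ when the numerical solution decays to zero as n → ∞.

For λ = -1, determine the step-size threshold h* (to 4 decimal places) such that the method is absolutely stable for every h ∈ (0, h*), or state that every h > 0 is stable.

Set f=λy, z=hλ:
  y_{n+1} = y_n + z·[13/15·y_n + 2/15·y_{n+1}] ⇒ (1 − 2/15z)y_{n+1} = (1 + 13/15z)y_n
  Hence R(z) = (1 + 13/15z)/(1 − 2/15z).

Find x<0 with |R(x)|<1.
x=-0.75: |R|=0.3182
R=−1: 1+13/15x = −1+2/15x ⇒ -11/15x=2 ⇒ x=2/(-11/15)=-2.7273
Confirm numerically:
  x=-2.525: |R|=0.88903 <1
  x=-2.502: |R|=0.87612 <1
  x=-2.332: |R|=0.77889 <1
  x=-1.894: |R|=0.51214 <1
  x=-3.139: |R|=1.21285 >1
  x=-2.978: |R|=1.13161 >1
So |R|<1 on (-2.7273, 0).

(-2.7273,0); λ=-1 ⇒ h* = (30/11)/1 = 2.7273.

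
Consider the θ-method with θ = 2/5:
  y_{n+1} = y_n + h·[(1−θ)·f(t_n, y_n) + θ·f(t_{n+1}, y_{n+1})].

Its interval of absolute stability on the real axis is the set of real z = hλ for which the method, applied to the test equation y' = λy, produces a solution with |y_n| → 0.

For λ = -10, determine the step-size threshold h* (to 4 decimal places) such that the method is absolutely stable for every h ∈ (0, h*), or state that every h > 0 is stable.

(-10.0000,0); λ=-10 ⇒ h* = (10)/10 = 1.0000.

Test eqn y'=λy, z=hλ:
  y_{n+1} = y_n + z·[3/5·y_n + 2/5·y_{n+1}] ⇒ (1 − 2/5z)y_{n+1} = (1 + 3/5z)y_n
  ⇒ R(z) = (1 + 3/5z)/(1 − 2/5z).

Solve |R(x)|<1 on ℝ⁻.
x=-0.33: |R|=0.7085
R=−1: 1+3/5x = −1+2/5x ⇒ -1/5x=2 ⇒ x=2/(-1/5)=-10.0000
Confirm numerically:
  x=-7.946: |R|=0.90168 <1
  x=-6.955: |R|=0.83897 <1
  x=-6.633: |R|=0.81567 <1
  x=-5.890: |R|=0.75507 <1
  x=-10.391: |R|=1.01517 >1
  x=-10.216: |R|=1.00849 >1
Interval (-10.0000, 0).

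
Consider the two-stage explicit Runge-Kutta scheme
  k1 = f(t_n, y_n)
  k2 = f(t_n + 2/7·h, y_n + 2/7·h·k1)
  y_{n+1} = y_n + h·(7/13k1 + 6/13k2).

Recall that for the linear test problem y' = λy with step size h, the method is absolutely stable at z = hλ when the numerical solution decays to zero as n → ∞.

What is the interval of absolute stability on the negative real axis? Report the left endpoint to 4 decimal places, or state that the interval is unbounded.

With y'=λy (z=hλ):
  k1=λy_n ⇒ h·k1=z·y_n;  k2=λ(1+2/7z)y_n ⇒ h·k2=z(1+2/7z)y_n
  y_{n+1}/y_n = 1 + 7/13z + 6/13z(1+2/7z) = 1 + z + 12/91z²
  R(z) = 1 + z + 12/91z².

Boundary: |R(x)|=1, x<0.
x=-0.68: |R|=0.3810
R=1: x+12/91x²=0 ⇒ x=−91/12=-7.5833; min R=1−1/(4·12/91)=-0.8958>−1
Confirm numerically:
  x=-7.020: |R|=0.47851 <1
  x=-5.433: |R|=0.54058 <1
  x=-4.929: |R|=0.72526 <1
  x=-3.313: |R|=0.86562 <1
  x=-7.943: |R|=1.37673 >1
  x=-7.776: |R|=1.19756 >1
Stable set (-7.5833, 0).

(-7.5833, 0).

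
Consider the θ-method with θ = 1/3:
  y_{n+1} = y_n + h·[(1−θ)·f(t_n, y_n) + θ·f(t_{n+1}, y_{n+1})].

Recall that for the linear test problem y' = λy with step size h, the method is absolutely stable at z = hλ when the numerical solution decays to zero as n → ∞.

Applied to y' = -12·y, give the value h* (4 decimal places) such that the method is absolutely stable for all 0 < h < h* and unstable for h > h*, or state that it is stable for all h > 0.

(-6.0000,0); λ=-12 ⇒ h* = (6)/12 = 0.5000.

Set f=λy, z=hλ:
  y_{n+1} = y_n + z·[2/3·y_n + 1/3·y_{n+1}] ⇒ (1 − 1/3z)y_{n+1} = (1 + 2/3z)y_n
  so R(z) = (1 + 2/3z)/(1 − 1/3z).

Boundary: |R(x)|=1, x<0.
x=-0.9: |R|=0.3077
R=−1: 1+2/3x = −1+1/3x ⇒ -1/3x=2 ⇒ x=2/(-1/3)=-6.0000
Confirm numerically:
  x=-5.062: |R|=0.88365 <1
  x=-3.694: |R|=0.65551 <1
  x=-3.205: |R|=0.54956 <1
  x=-6.533: |R|=1.05591 >1
  x=-6.039: |R|=1.00431 >1
So |R|<1 on (-6.0000, 0).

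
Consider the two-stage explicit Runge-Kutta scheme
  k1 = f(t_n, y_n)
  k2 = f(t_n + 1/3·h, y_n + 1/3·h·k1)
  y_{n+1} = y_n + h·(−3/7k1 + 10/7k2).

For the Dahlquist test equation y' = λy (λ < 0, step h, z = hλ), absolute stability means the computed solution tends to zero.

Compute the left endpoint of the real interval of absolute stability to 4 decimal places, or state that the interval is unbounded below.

Test eqn y'=λy, z=hλ:
  k1=λy_n ⇒ h·k1=z·y_n;  k2=λ(1+1/3z)y_n ⇒ h·k2=z(1+1/3z)y_n
  y_{n+1}/y_n = 1 − 3/7z + 10/7z(1+1/3z) = 1 + z + 10/21z²
  so R(z) = 1 + z + 10/21z².

Solve |R(x)|<1 on ℝ⁻.
x=-1.03: |R|=0.4752
R=1: x+10/21x²=0 ⇒ x=−21/10=-2.1000; min R=1−1/(4·10/21)=0.4750>−1
Confirm numerically:
  x=-1.809: |R|=0.74932 <1
  x=-1.750: |R|=0.70833 <1
  x=-0.963: |R|=0.47860 <1
  x=-2.627: |R|=1.65925 >1
  x=-2.471: |R|=1.43654 >1
  x=-2.281: |R|=1.19660 >1
So |R|<1 on (-2.1000, 0).

z* = -2.1000.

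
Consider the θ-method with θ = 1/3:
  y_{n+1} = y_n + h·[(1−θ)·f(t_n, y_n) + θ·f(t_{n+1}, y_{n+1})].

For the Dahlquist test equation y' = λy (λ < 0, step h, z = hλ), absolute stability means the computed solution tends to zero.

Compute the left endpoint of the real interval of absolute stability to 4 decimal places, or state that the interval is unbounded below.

left endpoint -6.0000.

On y'=λy, z=hλ:
  y_{n+1} = y_n + z·[2/3·y_n + 1/3·y_{n+1}] ⇒ (1 − 1/3z)y_{n+1} = (1 + 2/3z)y_n
  so R(z) = (1 + 2/3z)/(1 − 1/3z).

Boundary: |R(x)|=1, x<0.
x=-0.55: |R|=0.5352
R=−1: 1+2/3x = −1+1/3x ⇒ -1/3x=2 ⇒ x=2/(-1/3)=-6.0000
Confirm numerically:
  x=-5.963: |R|=0.99587 <1
  x=-5.917: |R|=0.99069 <1
  x=-5.678: |R|=0.96289 <1
  x=-4.879: |R|=0.85772 <1
  x=-6.481: |R|=1.05073 >1
  x=-6.424: |R|=1.04499 >1
  x=-6.202: |R|=1.02195 >1
So |R|<1 on (-6.0000, 0).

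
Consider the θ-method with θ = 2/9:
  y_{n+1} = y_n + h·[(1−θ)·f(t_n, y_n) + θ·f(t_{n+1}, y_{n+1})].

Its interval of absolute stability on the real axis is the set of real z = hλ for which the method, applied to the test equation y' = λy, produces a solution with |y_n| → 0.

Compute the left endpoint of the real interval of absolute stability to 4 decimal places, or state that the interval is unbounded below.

Test eqn y'=λy, z=hλ:
  y_{n+1} = y_n + z·[7/9·y_n + 2/9·y_{n+1}] ⇒ (1 − 2/9z)y_{n+1} = (1 + 7/9z)y_n
  Hence R(z) = (1 + 7/9z)/(1 − 2/9z).

Need |R(x)|<1, x<0.
x=-0.56: |R|=0.5020
R=−1: 1+7/9x = −1+2/9x ⇒ -5/9x=2 ⇒ x=2/(-5/9)=-3.6000
Confirm numerically:
  x=-2.313: |R|=0.52774 <1
  x=-2.108: |R|=0.43553 <1
  x=-1.716: |R|=0.24228 <1
  x=-4.109: |R|=1.14781 >1
  x=-4.034: |R|=1.12714 >1
  x=-3.805: |R|=1.06171 >1
Interval (-3.6000, 0).

left endpoint -3.6000.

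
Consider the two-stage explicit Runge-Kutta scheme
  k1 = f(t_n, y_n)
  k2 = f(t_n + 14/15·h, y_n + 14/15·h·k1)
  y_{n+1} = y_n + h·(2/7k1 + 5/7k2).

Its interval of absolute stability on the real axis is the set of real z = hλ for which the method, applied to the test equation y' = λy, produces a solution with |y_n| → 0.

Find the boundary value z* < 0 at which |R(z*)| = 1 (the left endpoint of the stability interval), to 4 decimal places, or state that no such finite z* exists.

Set f=λy, z=hλ:
  k1=λy_n ⇒ h·k1=z·y_n;  k2=λ(1+14/15z)y_n ⇒ h·k2=z(1+14/15z)y_n
  y_{n+1}/y_n = 1 + 2/7z + 5/7z(1+14/15z) = 1 + z + 2/3z²
  ⇒ R(z) = 1 + z + 2/3z².

Solve |R(x)|<1 on ℝ⁻.
x=-1.71: |R|=1.2394
R=1: x+2/3x²=0 ⇒ x=−3/2=-1.5000; min R=1−1/(4·2/3)=0.6250>−1
Confirm numerically:
  x=-0.975: |R|=0.65875 <1
  x=-0.688: |R|=0.62756 <1
  x=-0.655: |R|=0.63102 <1
  x=-0.640: |R|=0.63307 <1
  x=-1.600: |R|=1.10667 >1
  x=-1.593: |R|=1.09877 >1
Interval (-1.5000, 0).

left endpoint -1.5000.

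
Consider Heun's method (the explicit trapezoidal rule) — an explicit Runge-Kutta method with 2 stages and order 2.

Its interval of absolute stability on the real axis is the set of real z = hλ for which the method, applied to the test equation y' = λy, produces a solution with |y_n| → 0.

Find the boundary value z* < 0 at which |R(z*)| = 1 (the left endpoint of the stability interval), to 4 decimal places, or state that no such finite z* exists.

left endpoint -2.0000.

Test eqn y'=λy, z=hλ:
  order 2, 2-stage ⇒ R(z)=1+z+z^2/2
  (e.g. R(-0.93)=0.50245, |R|=0.50245)

Find x<0 with |R(x)|<1.
x=-0.93: |R|=0.5025
|R(-2.34)|=1.3978 |R(-2.03)|=1.0304 |R(-1.43)|=0.5924
Bisect:
  x_lo=-2.6765 |R|=1.9054  x_hi=-0.2852 |R|=0.7554
  mid=-1.48089 |R|=0.61563 →hi
  mid=-2.07872 |R|=1.08181 →lo
  mid=-1.77980 |R|=0.80405 →hi
  mid=-1.92926 |R|=0.93176 →hi
  mid=-2.00399 |R|=1.00399 →lo
  mid=-1.96662 |R|=0.96718 →hi
  mid=-1.98530 |R|=0.98541 →hi
  mid=-1.99465 |R|=0.99466 →hi
  mid=-1.99932 |R|=0.99932 →hi
  mid=-2.00165 |R|=1.00165 →lo
  ...
  [-2.00005,-1.99990] ⇒ x*=-2.0000
So |R|<1 on (-2.0000, 0).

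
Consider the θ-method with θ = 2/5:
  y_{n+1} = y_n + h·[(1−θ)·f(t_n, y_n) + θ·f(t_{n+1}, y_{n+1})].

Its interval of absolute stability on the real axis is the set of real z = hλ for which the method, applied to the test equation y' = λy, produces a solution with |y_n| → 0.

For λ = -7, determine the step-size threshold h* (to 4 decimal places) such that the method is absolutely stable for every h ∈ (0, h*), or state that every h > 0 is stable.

(-10.0000,0); λ=-7 ⇒ h* = (10)/7 = 1.4286.

On y'=λy, z=hλ:
  y_{n+1} = y_n + z·[3/5·y_n + 2/5·y_{n+1}] ⇒ (1 − 2/5z)y_{n+1} = (1 + 3/5z)y_n
  R(z) = (1 + 3/5z)/(1 − 2/5z).

Need |R(x)|<1, x<0.
x=-1.64: |R|=0.0097
R=−1: 1+3/5x = −1+2/5x ⇒ -1/5x=2 ⇒ x=2/(-1/5)=-10.0000
Confirm numerically:
  x=-9.918: |R|=0.99670 <1
  x=-8.839: |R|=0.94881 <1
  x=-6.055: |R|=0.76943 <1
  x=-10.215: |R|=1.00845 >1
  x=-10.116: |R|=1.00460 >1
So |R|<1 on (-10.0000, 0).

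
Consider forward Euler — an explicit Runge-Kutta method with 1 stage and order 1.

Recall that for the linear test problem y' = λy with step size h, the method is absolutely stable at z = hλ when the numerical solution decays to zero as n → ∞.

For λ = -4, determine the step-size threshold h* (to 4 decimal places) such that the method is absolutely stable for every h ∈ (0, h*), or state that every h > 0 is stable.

With y'=λy (z=hλ):
  order 1, 1-stage ⇒ R(z)=1+z
  (e.g. R(-1.45)=-0.45000, |R|=0.45000)

Solve |R(x)|<1 on ℝ⁻.
x=-1.45: |R|=0.4500
|R(-2.11)|=1.1100 |R(-1.83)|=0.8300 |R(-0.91)|=0.0900
Bisect:
  x_lo=-2.5597 |R|=1.5597  x_hi=-0.3586 |R|=0.6414
  mid=-1.45915 |R|=0.45915 →hi
  mid=-2.00945 |R|=1.00945 →lo
  mid=-1.73430 |R|=0.73430 →hi
  mid=-1.87187 |R|=0.87187 →hi
  mid=-1.94066 |R|=0.94066 →hi
  mid=-1.97505 |R|=0.97505 →hi
  mid=-1.99225 |R|=0.99225 →hi
  mid=-2.00085 |R|=1.00085 →lo
  ...
  [-2.00004,-1.99991] ⇒ x*=-2.0000
Stable set (-2.0000, 0).

(-2.0000,0); λ=-4 ⇒ h* = 0.5000.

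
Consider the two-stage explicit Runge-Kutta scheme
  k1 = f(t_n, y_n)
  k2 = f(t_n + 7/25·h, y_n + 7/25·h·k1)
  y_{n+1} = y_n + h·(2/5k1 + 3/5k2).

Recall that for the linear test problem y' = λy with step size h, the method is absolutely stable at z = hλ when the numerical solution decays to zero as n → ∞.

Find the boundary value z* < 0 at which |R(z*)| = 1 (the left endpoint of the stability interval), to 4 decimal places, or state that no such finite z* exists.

left endpoint -5.9524.

Set f=λy, z=hλ:
  k1=λy_n ⇒ h·k1=z·y_n;  k2=λ(1+7/25z)y_n ⇒ h·k2=z(1+7/25z)y_n
  y_{n+1}/y_n = 1 + 2/5z + 3/5z(1+7/25z) = 1 + z + 21/125z²
  Hence R(z) = 1 + z + 21/125z².

Boundary: |R(x)|=1, x<0.
x=-0.48: |R|=0.5587
R=1: x+21/125x²=0 ⇒ x=−125/21=-5.9524; min R=1−1/(4·21/125)=-0.4881>−1
Confirm numerically:
  x=-5.316: |R|=0.43166 <1
  x=-4.645: |R|=0.02023 <1
  x=-3.789: |R|=0.37710 <1
  x=-3.477: |R|=0.44596 <1
  x=-6.279: |R|=1.34454 >1
  x=-6.232: |R|=1.29275 >1
  x=-6.154: |R|=1.20845 >1
So |R|<1 on (-5.9524, 0).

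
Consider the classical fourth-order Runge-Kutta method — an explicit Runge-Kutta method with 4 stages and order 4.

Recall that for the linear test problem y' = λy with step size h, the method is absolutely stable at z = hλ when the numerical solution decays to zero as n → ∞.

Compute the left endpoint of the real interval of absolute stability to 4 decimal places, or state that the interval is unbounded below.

With y'=λy (z=hλ):
  order 4, 4-stage ⇒ R(z)=1+z+z^2/2+z^3/6+z^4/24
  (e.g. R(-0.52)=0.59481, |R|=0.59481)

Boundary: |R(x)|=1, x<0.
x=-0.52: |R|=0.5948
|R(-2.26)|=0.4569 |R(-2.11)|=0.3763 |R(-1.74)|=0.2777
Bisect:
  x_lo=-3.3722 |R|=2.3106  x_hi=-0.3915 |R|=0.6761
  mid=-1.88185 |R|=0.30066 →hi
  mid=-2.62704 |R|=0.78647 →hi
  mid=-2.99963 |R|=1.37427 →lo
  mid=-2.81334 |R|=1.04311 →lo
  mid=-2.72019 |R|=0.90620 →hi
  mid=-2.76676 |R|=0.97242 →hi
  mid=-2.79005 |R|=1.00719 →lo
  mid=-2.77841 |R|=0.98966 →hi
  mid=-2.78423 |R|=0.99839 →hi
  mid=-2.78714 |R|=1.00278 →lo
  ...
  [-2.78532,-2.78514] ⇒ x*=-2.7853
Interval (-2.7853, 0).

left endpoint -2.7853.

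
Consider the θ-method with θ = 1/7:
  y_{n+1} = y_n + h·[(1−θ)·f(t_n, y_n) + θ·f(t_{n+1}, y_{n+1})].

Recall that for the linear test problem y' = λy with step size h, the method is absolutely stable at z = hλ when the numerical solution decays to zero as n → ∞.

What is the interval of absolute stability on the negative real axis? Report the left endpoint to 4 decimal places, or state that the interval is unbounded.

z∈(-2.8000,0).

On y'=λy, z=hλ:
  y_{n+1} = y_n + z·[6/7·y_n + 1/7·y_{n+1}] ⇒ (1 − 1/7z)y_{n+1} = (1 + 6/7z)y_n
  R(z) = (1 + 6/7z)/(1 − 1/7z).

Boundary: |R(x)|=1, x<0.
x=-1.23: |R|=0.0462
R=−1: 1+6/7x = −1+1/7x ⇒ -5/7x=2 ⇒ x=2/(-5/7)=-2.8000
Confirm numerically:
  x=-2.262: |R|=0.70957 <1
  x=-2.028: |R|=0.57244 <1
  x=-1.911: |R|=0.50118 <1
  x=-1.310: |R|=0.10349 <1
  x=-2.916: |R|=1.05849 >1
  x=-2.883: |R|=1.04199 >1
Stable set (-2.8000, 0).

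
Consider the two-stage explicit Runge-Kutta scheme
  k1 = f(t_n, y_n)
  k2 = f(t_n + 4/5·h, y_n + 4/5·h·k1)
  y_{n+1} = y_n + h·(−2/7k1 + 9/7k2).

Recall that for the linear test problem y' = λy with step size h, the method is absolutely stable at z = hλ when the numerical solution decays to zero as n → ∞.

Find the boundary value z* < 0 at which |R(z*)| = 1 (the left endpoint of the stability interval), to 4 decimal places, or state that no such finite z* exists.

Test eqn y'=λy, z=hλ:
  k1=λy_n ⇒ h·k1=z·y_n;  k2=λ(1+4/5z)y_n ⇒ h·k2=z(1+4/5z)y_n
  y_{n+1}/y_n = 1 − 2/7z + 9/7z(1+4/5z) = 1 + z + 36/35z²
  so R(z) = 1 + z + 36/35z².

Need |R(x)|<1, x<0.
x=-0.99: |R|=1.0181
R=1: x+36/35x²=0 ⇒ x=−35/36=-0.9722; min R=1−1/(4·36/35)=0.7569>−1
Confirm numerically:
  x=-0.924: |R|=0.95417 <1
  x=-0.810: |R|=0.86485 <1
  x=-0.716: |R|=0.81130 <1
  x=-0.582: |R|=0.76640 <1
  x=-1.538: |R|=1.89503 >1
  x=-1.301: |R|=1.43996 >1
So |R|<1 on (-0.9722, 0).

z* = -0.9722.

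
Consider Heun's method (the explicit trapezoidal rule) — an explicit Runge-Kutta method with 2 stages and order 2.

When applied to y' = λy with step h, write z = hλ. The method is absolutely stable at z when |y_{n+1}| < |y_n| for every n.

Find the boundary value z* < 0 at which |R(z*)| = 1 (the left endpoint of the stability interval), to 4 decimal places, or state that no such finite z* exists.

With y'=λy (z=hλ):
  order 2, 2-stage ⇒ R(z)=1+z+z^2/2
  (e.g. R(-1.2)=0.52000, |R|=0.52000)

Need |R(x)|<1, x<0.
x=-1.2: |R|=0.5200
|R(-2.38)|=1.4522 |R(-2.37)|=1.4385 |R(-0.58)|=0.5882
Bisect:
  x_lo=-2.8593 |R|=2.2285  x_hi=-0.2710 |R|=0.7657
  mid=-1.56513 |R|=0.65969 →hi
  mid=-2.21222 |R|=1.23474 →lo
  mid=-1.88868 |R|=0.89487 →hi
  mid=-2.05045 |R|=1.05172 →lo
  mid=-1.96956 |R|=0.97002 →hi
  mid=-2.01000 |R|=1.01005 →lo
  mid=-1.98978 |R|=0.98983 →hi
  mid=-1.99989 |R|=0.99989 →hi
  mid=-2.00495 |R|=1.00496 →lo
  ...
  [-2.00005,-1.99989] ⇒ x*=-2.0000
Interval (-2.0000, 0).

z* = -2.0000.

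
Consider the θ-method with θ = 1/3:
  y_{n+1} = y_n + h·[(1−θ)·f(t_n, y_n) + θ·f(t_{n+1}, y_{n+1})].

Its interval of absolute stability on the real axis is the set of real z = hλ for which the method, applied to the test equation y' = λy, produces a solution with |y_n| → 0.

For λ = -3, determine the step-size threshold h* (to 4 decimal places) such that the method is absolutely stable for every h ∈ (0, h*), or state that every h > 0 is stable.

(-6.0000,0); λ=-3 ⇒ h* = (6)/3 = 2.0000.

On y'=λy, z=hλ:
  y_{n+1} = y_n + z·[2/3·y_n + 1/3·y_{n+1}] ⇒ (1 − 1/3z)y_{n+1} = (1 + 2/3z)y_n
  Hence R(z) = (1 + 2/3z)/(1 − 1/3z).

Need |R(x)|<1, x<0.
x=-1.62: |R|=0.0519
R=−1: 1+2/3x = −1+1/3x ⇒ -1/3x=2 ⇒ x=2/(-1/3)=-6.0000
Confirm numerically:
  x=-5.758: |R|=0.97237 <1
  x=-5.588: |R|=0.95203 <1
  x=-4.437: |R|=0.78983 <1
  x=-2.692: |R|=0.41883 <1
  x=-6.394: |R|=1.04194 >1
  x=-6.332: |R|=1.03558 >1
Stable set (-6.0000, 0).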